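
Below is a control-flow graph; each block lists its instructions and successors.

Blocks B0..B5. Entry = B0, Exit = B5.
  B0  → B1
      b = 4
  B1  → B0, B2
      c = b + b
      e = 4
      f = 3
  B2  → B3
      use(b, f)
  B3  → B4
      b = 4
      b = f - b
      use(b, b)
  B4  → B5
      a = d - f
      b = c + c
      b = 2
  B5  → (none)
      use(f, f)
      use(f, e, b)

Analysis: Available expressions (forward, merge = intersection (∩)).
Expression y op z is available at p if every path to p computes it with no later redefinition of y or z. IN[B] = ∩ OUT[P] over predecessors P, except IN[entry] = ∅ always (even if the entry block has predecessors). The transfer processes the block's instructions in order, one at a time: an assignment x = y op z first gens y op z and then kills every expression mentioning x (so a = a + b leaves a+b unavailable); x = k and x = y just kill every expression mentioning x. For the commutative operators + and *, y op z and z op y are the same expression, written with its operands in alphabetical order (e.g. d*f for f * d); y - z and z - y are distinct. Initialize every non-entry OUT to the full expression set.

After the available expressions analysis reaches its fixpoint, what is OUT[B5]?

Converged values:
  B0:  IN={}  OUT={}
  B1:  IN={}  OUT={b+b}
  B2:  IN={b+b}  OUT={b+b}
  B3:  IN={b+b}  OUT={}
  B4:  IN={}  OUT={c+c, d-f}
  B5:  IN={c+c, d-f}  OUT={c+c, d-f}

Merge at B5: IN[B5] = OUT[B4] = {c+c, d-f}
Applying B5's transfer function to that IN value gives OUT[B5] (row B5 above).

Answer: {c+c, d-f}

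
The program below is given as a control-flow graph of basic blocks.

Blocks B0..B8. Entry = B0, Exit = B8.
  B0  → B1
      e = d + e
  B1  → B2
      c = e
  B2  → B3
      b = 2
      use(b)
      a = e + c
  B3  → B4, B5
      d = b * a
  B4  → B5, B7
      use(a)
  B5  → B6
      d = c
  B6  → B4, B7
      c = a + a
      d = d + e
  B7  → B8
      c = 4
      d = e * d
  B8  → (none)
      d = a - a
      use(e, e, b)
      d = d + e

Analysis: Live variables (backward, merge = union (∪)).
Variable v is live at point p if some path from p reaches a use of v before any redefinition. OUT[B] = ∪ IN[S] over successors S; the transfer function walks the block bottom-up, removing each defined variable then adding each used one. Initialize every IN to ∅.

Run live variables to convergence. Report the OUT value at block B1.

Answer: {c, e}

Working:
Converged values:
  B0:  IN={d, e}  OUT={e}
  B1:  IN={e}  OUT={c, e}
  B2:  IN={c, e}  OUT={a, b, c, e}
  B3:  IN={a, b, c, e}  OUT={a, b, c, d, e}
  B4:  IN={a, b, c, d, e}  OUT={a, b, c, d, e}
  B5:  IN={a, b, c, e}  OUT={a, b, d, e}
  B6:  IN={a, b, d, e}  OUT={a, b, c, d, e}
  B7:  IN={a, b, d, e}  OUT={a, b, e}
  B8:  IN={a, b, e}  OUT={}

Merge at B1: OUT[B1] = IN[B2] = {c, e}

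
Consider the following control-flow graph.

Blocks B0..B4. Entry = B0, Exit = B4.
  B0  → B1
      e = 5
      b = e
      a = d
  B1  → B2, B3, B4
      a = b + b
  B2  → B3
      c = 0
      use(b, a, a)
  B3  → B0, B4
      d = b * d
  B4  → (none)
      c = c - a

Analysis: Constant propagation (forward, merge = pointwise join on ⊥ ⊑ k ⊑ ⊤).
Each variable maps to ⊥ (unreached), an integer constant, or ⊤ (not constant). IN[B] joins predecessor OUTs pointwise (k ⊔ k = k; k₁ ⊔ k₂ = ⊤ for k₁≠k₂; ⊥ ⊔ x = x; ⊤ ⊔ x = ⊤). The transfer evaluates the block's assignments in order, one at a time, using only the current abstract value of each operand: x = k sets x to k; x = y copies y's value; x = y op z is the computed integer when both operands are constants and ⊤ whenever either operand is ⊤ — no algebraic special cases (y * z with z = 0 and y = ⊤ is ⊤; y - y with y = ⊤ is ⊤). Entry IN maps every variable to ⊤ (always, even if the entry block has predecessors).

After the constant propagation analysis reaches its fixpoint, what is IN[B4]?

Converged values:
  B0:  IN=(all ⊤)  OUT={b:5, e:5; rest ⊤}
  B1:  IN={b:5, e:5; rest ⊤}  OUT={a:10, b:5, e:5; rest ⊤}
  B2:  IN={a:10, b:5, e:5; rest ⊤}  OUT={a:10, b:5, c:0, e:5; rest ⊤}
  B3:  IN={a:10, b:5, e:5; rest ⊤}  OUT={a:10, b:5, e:5; rest ⊤}
  B4:  IN={a:10, b:5, e:5; rest ⊤}  OUT={a:10, b:5, e:5; rest ⊤}

Merge at B4: IN[B4] = OUT[B1] ⊔ OUT[B3] = {a: 10, b: 5, c: ⊤, d: ⊤, e: 5, f: ⊤}

Answer: {a: 10, b: 5, c: ⊤, d: ⊤, e: 5, f: ⊤}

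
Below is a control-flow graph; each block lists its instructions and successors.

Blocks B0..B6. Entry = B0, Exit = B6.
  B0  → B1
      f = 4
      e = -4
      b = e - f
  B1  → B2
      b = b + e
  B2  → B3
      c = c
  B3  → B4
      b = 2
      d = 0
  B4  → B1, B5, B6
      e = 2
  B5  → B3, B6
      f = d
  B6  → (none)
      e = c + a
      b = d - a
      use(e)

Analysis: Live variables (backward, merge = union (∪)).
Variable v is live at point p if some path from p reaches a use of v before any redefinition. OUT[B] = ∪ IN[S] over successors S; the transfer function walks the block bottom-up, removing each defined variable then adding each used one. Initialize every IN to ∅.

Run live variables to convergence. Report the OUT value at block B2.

Per-block solution:
  B0:   IN={a, c}   OUT={a, b, c, e}
  B1:   IN={a, b, c, e}   OUT={a, c}
  B2:   IN={a, c}   OUT={a, c}
  B3:   IN={a, c}   OUT={a, b, c, d}
  B4:   IN={a, b, c, d}   OUT={a, b, c, d, e}
  B5:   IN={a, c, d}   OUT={a, c, d}
  B6:   IN={a, c, d}   OUT={}

Merge at B2: OUT[B2] = IN[B3] = {a, c}

Answer: {a, c}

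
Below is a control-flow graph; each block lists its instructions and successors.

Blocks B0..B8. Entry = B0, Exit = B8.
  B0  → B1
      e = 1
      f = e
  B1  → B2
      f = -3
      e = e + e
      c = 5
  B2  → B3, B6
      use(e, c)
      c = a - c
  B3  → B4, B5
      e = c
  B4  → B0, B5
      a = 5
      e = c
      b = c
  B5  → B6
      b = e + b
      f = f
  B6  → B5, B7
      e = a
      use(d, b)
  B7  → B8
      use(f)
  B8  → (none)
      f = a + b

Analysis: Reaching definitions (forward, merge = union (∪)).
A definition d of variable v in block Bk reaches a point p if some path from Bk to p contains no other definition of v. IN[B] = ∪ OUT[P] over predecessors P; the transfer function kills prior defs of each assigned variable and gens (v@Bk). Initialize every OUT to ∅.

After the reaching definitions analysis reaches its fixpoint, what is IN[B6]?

Converged values:
  B0: | IN={a@B4, b@B4, c@B2, e@B4, f@B1} | OUT={a@B4, b@B4, c@B2, e@B0, f@B0}
  B1: | IN={a@B4, b@B4, c@B2, e@B0, f@B0} | OUT={a@B4, b@B4, c@B1, e@B1, f@B1}
  B2: | IN={a@B4, b@B4, c@B1, e@B1, f@B1} | OUT={a@B4, b@B4, c@B2, e@B1, f@B1}
  B3: | IN={a@B4, b@B4, c@B2, e@B1, f@B1} | OUT={a@B4, b@B4, c@B2, e@B3, f@B1}
  B4: | IN={a@B4, b@B4, c@B2, e@B3, f@B1} | OUT={a@B4, b@B4, c@B2, e@B4, f@B1}
  B5: | IN={a@B4, b@B4, b@B5, c@B2, e@B3, e@B4, e@B6, f@B1, f@B5} | OUT={a@B4, b@B5, c@B2, e@B3, e@B4, e@B6, f@B5}
  B6: | IN={a@B4, b@B4, b@B5, c@B2, e@B1, e@B3, e@B4, e@B6, f@B1, f@B5} | OUT={a@B4, b@B4, b@B5, c@B2, e@B6, f@B1, f@B5}
  B7: | IN={a@B4, b@B4, b@B5, c@B2, e@B6, f@B1, f@B5} | OUT={a@B4, b@B4, b@B5, c@B2, e@B6, f@B1, f@B5}
  B8: | IN={a@B4, b@B4, b@B5, c@B2, e@B6, f@B1, f@B5} | OUT={a@B4, b@B4, b@B5, c@B2, e@B6, f@B8}

Merge at B6: IN[B6] = OUT[B2] ⊔ OUT[B5] = {a@B4, b@B4, b@B5, c@B2, e@B1, e@B3, e@B4, e@B6, f@B1, f@B5}

Answer: {a@B4, b@B4, b@B5, c@B2, e@B1, e@B3, e@B4, e@B6, f@B1, f@B5}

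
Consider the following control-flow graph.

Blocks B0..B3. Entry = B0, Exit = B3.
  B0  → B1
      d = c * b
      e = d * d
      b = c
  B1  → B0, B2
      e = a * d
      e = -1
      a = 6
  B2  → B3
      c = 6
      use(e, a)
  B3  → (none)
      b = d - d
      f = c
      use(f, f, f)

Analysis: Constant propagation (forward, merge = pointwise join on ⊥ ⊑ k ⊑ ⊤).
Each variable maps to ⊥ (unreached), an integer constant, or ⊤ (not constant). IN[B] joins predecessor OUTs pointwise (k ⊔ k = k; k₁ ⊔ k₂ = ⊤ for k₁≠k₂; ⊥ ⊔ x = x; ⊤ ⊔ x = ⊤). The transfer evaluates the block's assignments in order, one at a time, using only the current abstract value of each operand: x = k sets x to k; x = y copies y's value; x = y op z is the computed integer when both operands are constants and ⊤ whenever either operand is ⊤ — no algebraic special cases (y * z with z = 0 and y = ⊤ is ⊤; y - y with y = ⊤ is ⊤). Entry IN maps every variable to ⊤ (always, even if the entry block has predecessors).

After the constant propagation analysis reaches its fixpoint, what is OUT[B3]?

Fixpoint table:
  B0: | IN=(all ⊤) | OUT=(all ⊤)
  B1: | IN=(all ⊤) | OUT={a:6, e:-1; rest ⊤}
  B2: | IN={a:6, e:-1; rest ⊤} | OUT={a:6, c:6, e:-1; rest ⊤}
  B3: | IN={a:6, c:6, e:-1; rest ⊤} | OUT={a:6, c:6, e:-1, f:6; rest ⊤}

Merge at B3: IN[B3] = OUT[B2] = {a: 6, b: ⊤, c: 6, d: ⊤, e: -1, f: ⊤}
Applying B3's transfer function to that IN value gives OUT[B3] (row B3 above).

Answer: {a: 6, b: ⊤, c: 6, d: ⊤, e: -1, f: 6}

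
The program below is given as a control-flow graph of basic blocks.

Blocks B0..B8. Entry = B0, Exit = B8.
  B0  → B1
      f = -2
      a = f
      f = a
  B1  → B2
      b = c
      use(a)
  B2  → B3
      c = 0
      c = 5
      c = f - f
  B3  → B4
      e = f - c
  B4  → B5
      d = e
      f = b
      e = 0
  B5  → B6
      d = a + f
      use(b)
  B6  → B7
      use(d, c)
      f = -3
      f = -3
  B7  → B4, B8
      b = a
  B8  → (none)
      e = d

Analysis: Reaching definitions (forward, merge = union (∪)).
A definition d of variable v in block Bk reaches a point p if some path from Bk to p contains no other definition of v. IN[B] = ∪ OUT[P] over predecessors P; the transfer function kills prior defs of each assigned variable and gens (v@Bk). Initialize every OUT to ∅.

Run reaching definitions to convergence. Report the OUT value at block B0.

Fixpoint table:
  B0:   IN={}   OUT={a@B0, f@B0}
  B1:   IN={a@B0, f@B0}   OUT={a@B0, b@B1, f@B0}
  B2:   IN={a@B0, b@B1, f@B0}   OUT={a@B0, b@B1, c@B2, f@B0}
  B3:   IN={a@B0, b@B1, c@B2, f@B0}   OUT={a@B0, b@B1, c@B2, e@B3, f@B0}
  B4:   IN={a@B0, b@B1, b@B7, c@B2, d@B5, e@B3, e@B4, f@B0, f@B6}   OUT={a@B0, b@B1, b@B7, c@B2, d@B4, e@B4, f@B4}
  B5:   IN={a@B0, b@B1, b@B7, c@B2, d@B4, e@B4, f@B4}   OUT={a@B0, b@B1, b@B7, c@B2, d@B5, e@B4, f@B4}
  B6:   IN={a@B0, b@B1, b@B7, c@B2, d@B5, e@B4, f@B4}   OUT={a@B0, b@B1, b@B7, c@B2, d@B5, e@B4, f@B6}
  B7:   IN={a@B0, b@B1, b@B7, c@B2, d@B5, e@B4, f@B6}   OUT={a@B0, b@B7, c@B2, d@B5, e@B4, f@B6}
  B8:   IN={a@B0, b@B7, c@B2, d@B5, e@B4, f@B6}   OUT={a@B0, b@B7, c@B2, d@B5, e@B8, f@B6}

B0 is the boundary node: IN[B0] = {}
Applying B0's transfer function to that IN value gives OUT[B0] (row B0 above).

Answer: {a@B0, f@B0}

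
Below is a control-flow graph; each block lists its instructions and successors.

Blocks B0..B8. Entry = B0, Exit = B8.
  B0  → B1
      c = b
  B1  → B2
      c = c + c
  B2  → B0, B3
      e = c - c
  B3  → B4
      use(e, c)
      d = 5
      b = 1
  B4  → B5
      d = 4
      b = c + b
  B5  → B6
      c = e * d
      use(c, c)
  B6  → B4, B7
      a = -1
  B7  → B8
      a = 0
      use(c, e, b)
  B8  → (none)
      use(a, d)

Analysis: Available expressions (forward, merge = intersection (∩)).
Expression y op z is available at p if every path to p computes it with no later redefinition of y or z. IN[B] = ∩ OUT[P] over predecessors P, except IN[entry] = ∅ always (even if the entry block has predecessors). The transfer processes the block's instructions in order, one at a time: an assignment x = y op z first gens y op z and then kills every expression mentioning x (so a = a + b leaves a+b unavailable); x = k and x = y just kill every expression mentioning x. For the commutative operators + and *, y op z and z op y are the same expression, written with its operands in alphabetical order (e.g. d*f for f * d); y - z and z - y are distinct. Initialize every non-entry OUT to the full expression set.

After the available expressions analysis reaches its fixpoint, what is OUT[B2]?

Answer: {c-c}

Working:
Per-block solution:
  B0:  IN={}  OUT={}
  B1:  IN={}  OUT={}
  B2:  IN={}  OUT={c-c}
  B3:  IN={c-c}  OUT={c-c}
  B4:  IN={}  OUT={}
  B5:  IN={}  OUT={d*e}
  B6:  IN={d*e}  OUT={d*e}
  B7:  IN={d*e}  OUT={d*e}
  B8:  IN={d*e}  OUT={d*e}

Merge at B2: IN[B2] = OUT[B1] = {}
Applying B2's transfer function to that IN value gives OUT[B2] (row B2 above).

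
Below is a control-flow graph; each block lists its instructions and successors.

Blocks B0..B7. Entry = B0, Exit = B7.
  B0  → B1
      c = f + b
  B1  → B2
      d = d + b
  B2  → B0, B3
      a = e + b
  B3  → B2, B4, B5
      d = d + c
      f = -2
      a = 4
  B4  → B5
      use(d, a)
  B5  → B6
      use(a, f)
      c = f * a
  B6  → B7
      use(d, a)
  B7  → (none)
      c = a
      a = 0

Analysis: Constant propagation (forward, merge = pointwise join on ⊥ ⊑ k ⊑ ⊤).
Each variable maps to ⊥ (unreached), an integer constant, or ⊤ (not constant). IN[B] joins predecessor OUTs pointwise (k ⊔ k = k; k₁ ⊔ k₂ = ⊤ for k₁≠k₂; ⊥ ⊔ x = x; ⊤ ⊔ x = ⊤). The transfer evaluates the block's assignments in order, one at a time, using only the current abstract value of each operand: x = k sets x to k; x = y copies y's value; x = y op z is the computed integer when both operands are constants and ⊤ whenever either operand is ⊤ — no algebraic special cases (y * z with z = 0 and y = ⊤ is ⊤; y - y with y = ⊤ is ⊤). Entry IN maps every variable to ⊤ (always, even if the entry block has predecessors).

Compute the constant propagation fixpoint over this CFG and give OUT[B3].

Answer: {a: 4, b: ⊤, c: ⊤, d: ⊤, e: ⊤, f: -2}

Derivation:
Fixpoint table:
  B0:   IN=(all ⊤)   OUT=(all ⊤)
  B1:   IN=(all ⊤)   OUT=(all ⊤)
  B2:   IN=(all ⊤)   OUT=(all ⊤)
  B3:   IN=(all ⊤)   OUT={a:4, f:-2; rest ⊤}
  B4:   IN={a:4, f:-2; rest ⊤}   OUT={a:4, f:-2; rest ⊤}
  B5:   IN={a:4, f:-2; rest ⊤}   OUT={a:4, c:-8, f:-2; rest ⊤}
  B6:   IN={a:4, c:-8, f:-2; rest ⊤}   OUT={a:4, c:-8, f:-2; rest ⊤}
  B7:   IN={a:4, c:-8, f:-2; rest ⊤}   OUT={a:0, c:4, f:-2; rest ⊤}

Merge at B3: IN[B3] = OUT[B2] = {a: ⊤, b: ⊤, c: ⊤, d: ⊤, e: ⊤, f: ⊤}
Applying B3's transfer function to that IN value gives OUT[B3] (row B3 above).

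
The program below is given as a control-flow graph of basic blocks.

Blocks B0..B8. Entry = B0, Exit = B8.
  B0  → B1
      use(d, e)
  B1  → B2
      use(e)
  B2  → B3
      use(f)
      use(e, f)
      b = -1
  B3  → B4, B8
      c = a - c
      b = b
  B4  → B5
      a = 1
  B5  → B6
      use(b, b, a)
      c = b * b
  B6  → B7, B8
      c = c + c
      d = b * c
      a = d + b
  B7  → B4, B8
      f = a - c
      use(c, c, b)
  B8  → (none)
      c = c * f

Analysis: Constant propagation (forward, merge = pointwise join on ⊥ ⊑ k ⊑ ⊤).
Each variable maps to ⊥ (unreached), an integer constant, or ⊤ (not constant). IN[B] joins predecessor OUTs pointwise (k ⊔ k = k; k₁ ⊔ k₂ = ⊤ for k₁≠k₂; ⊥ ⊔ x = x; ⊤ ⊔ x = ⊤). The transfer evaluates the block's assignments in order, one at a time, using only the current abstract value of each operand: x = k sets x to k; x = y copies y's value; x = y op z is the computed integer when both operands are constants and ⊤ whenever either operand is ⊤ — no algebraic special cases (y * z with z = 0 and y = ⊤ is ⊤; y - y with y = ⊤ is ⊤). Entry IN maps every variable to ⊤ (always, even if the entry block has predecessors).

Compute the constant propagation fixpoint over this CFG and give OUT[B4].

Answer: {a: 1, b: -1, c: ⊤, d: ⊤, e: ⊤, f: ⊤}

Derivation:
Converged values:
  B0:  IN=(all ⊤)  OUT=(all ⊤)
  B1:  IN=(all ⊤)  OUT=(all ⊤)
  B2:  IN=(all ⊤)  OUT={b:-1; rest ⊤}
  B3:  IN={b:-1; rest ⊤}  OUT={b:-1; rest ⊤}
  B4:  IN={b:-1; rest ⊤}  OUT={a:1, b:-1; rest ⊤}
  B5:  IN={a:1, b:-1; rest ⊤}  OUT={a:1, b:-1, c:1; rest ⊤}
  B6:  IN={a:1, b:-1, c:1; rest ⊤}  OUT={a:-3, b:-1, c:2, d:-2; rest ⊤}
  B7:  IN={a:-3, b:-1, c:2, d:-2; rest ⊤}  OUT={a:-3, b:-1, c:2, d:-2, f:-5; rest ⊤}
  B8:  IN={b:-1; rest ⊤}  OUT={b:-1; rest ⊤}

Merge at B4: IN[B4] = OUT[B3] ⊔ OUT[B7] = {a: ⊤, b: -1, c: ⊤, d: ⊤, e: ⊤, f: ⊤}
Applying B4's transfer function to that IN value gives OUT[B4] (row B4 above).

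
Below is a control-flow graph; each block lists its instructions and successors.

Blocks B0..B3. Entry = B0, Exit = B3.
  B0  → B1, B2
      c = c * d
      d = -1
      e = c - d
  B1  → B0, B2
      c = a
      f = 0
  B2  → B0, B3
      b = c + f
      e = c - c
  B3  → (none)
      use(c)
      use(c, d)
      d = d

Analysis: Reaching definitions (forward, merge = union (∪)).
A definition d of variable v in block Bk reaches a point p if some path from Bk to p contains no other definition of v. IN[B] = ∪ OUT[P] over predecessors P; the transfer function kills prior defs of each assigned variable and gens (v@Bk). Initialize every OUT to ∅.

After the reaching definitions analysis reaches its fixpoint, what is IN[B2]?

Fixpoint table:
  B0: | IN={b@B2, c@B0, c@B1, d@B0, e@B0, e@B2, f@B1} | OUT={b@B2, c@B0, d@B0, e@B0, f@B1}
  B1: | IN={b@B2, c@B0, d@B0, e@B0, f@B1} | OUT={b@B2, c@B1, d@B0, e@B0, f@B1}
  B2: | IN={b@B2, c@B0, c@B1, d@B0, e@B0, f@B1} | OUT={b@B2, c@B0, c@B1, d@B0, e@B2, f@B1}
  B3: | IN={b@B2, c@B0, c@B1, d@B0, e@B2, f@B1} | OUT={b@B2, c@B0, c@B1, d@B3, e@B2, f@B1}

Merge at B2: IN[B2] = OUT[B0] ⊔ OUT[B1] = {b@B2, c@B0, c@B1, d@B0, e@B0, f@B1}

Answer: {b@B2, c@B0, c@B1, d@B0, e@B0, f@B1}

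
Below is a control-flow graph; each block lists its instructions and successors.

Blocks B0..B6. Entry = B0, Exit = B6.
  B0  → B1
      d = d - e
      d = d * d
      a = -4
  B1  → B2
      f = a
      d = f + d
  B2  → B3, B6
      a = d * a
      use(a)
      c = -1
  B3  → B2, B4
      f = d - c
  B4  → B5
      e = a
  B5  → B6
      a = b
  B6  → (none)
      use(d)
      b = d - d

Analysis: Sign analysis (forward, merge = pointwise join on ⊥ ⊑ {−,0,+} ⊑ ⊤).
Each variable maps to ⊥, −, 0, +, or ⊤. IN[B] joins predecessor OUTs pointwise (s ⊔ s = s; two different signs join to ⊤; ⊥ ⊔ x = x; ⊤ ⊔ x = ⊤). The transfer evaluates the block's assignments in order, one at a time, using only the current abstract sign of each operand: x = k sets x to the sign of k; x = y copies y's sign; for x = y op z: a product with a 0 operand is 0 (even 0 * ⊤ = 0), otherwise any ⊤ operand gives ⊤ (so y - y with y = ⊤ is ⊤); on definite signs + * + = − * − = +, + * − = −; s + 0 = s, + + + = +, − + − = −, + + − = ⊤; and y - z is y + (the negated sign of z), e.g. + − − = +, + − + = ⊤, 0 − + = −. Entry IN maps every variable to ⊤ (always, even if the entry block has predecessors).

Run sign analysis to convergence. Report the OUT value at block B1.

Answer: {a: -, b: ⊤, c: ⊤, d: ⊤, e: ⊤, f: -}

Trace:
Fixpoint table:
  B0:  IN=(all ⊤)  OUT={a:-; rest ⊤}
  B1:  IN={a:-; rest ⊤}  OUT={a:-, f:-; rest ⊤}
  B2:  IN=(all ⊤)  OUT={c:-; rest ⊤}
  B3:  IN={c:-; rest ⊤}  OUT={c:-; rest ⊤}
  B4:  IN={c:-; rest ⊤}  OUT={c:-; rest ⊤}
  B5:  IN={c:-; rest ⊤}  OUT={c:-; rest ⊤}
  B6:  IN={c:-; rest ⊤}  OUT={c:-; rest ⊤}

Merge at B1: IN[B1] = OUT[B0] = {a: -, b: ⊤, c: ⊤, d: ⊤, e: ⊤, f: ⊤}
Applying B1's transfer function to that IN value gives OUT[B1] (row B1 above).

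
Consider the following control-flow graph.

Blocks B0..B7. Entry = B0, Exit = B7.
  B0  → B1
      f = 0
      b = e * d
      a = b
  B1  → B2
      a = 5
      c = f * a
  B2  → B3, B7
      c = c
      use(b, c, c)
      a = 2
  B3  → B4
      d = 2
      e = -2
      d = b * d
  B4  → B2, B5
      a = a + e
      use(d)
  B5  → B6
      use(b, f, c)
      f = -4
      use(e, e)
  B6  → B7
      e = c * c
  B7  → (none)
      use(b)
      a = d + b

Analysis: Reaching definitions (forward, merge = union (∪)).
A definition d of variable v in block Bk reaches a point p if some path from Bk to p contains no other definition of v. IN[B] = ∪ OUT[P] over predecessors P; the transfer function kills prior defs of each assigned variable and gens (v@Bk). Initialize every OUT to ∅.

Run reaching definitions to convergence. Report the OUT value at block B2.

Converged values:
  B0:  IN={}  OUT={a@B0, b@B0, f@B0}
  B1:  IN={a@B0, b@B0, f@B0}  OUT={a@B1, b@B0, c@B1, f@B0}
  B2:  IN={a@B1, a@B4, b@B0, c@B1, c@B2, d@B3, e@B3, f@B0}  OUT={a@B2, b@B0, c@B2, d@B3, e@B3, f@B0}
  B3:  IN={a@B2, b@B0, c@B2, d@B3, e@B3, f@B0}  OUT={a@B2, b@B0, c@B2, d@B3, e@B3, f@B0}
  B4:  IN={a@B2, b@B0, c@B2, d@B3, e@B3, f@B0}  OUT={a@B4, b@B0, c@B2, d@B3, e@B3, f@B0}
  B5:  IN={a@B4, b@B0, c@B2, d@B3, e@B3, f@B0}  OUT={a@B4, b@B0, c@B2, d@B3, e@B3, f@B5}
  B6:  IN={a@B4, b@B0, c@B2, d@B3, e@B3, f@B5}  OUT={a@B4, b@B0, c@B2, d@B3, e@B6, f@B5}
  B7:  IN={a@B2, a@B4, b@B0, c@B2, d@B3, e@B3, e@B6, f@B0, f@B5}  OUT={a@B7, b@B0, c@B2, d@B3, e@B3, e@B6, f@B0, f@B5}

Merge at B2: IN[B2] = OUT[B1] ⊔ OUT[B4] = {a@B1, a@B4, b@B0, c@B1, c@B2, d@B3, e@B3, f@B0}
Applying B2's transfer function to that IN value gives OUT[B2] (row B2 above).

Answer: {a@B2, b@B0, c@B2, d@B3, e@B3, f@B0}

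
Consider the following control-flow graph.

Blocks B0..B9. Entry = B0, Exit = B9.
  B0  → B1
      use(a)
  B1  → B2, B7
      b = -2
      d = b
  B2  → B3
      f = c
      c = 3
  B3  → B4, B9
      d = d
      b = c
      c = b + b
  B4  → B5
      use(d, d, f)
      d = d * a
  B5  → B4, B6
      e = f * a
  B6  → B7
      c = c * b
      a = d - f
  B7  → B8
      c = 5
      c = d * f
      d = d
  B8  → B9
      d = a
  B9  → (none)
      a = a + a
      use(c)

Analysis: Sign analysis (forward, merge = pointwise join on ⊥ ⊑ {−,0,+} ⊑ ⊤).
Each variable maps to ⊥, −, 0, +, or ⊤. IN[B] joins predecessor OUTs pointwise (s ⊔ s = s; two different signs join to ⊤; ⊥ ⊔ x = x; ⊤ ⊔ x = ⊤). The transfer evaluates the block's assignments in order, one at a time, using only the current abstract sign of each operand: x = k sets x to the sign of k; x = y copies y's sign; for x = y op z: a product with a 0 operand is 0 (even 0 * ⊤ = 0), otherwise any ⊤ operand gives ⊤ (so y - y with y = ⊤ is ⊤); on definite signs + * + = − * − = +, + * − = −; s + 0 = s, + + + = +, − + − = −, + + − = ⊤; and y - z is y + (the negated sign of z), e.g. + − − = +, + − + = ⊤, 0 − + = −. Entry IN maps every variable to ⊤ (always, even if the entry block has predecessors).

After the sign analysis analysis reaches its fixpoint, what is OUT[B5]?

Answer: {a: ⊤, b: +, c: +, d: ⊤, e: ⊤, f: ⊤}

Derivation:
Fixpoint table:
  B0:   IN=(all ⊤)   OUT=(all ⊤)
  B1:   IN=(all ⊤)   OUT={b:-, d:-; rest ⊤}
  B2:   IN={b:-, d:-; rest ⊤}   OUT={b:-, c:+, d:-; rest ⊤}
  B3:   IN={b:-, c:+, d:-; rest ⊤}   OUT={b:+, c:+, d:-; rest ⊤}
  B4:   IN={b:+, c:+; rest ⊤}   OUT={b:+, c:+; rest ⊤}
  B5:   IN={b:+, c:+; rest ⊤}   OUT={b:+, c:+; rest ⊤}
  B6:   IN={b:+, c:+; rest ⊤}   OUT={b:+, c:+; rest ⊤}
  B7:   IN=(all ⊤)   OUT=(all ⊤)
  B8:   IN=(all ⊤)   OUT=(all ⊤)
  B9:   IN=(all ⊤)   OUT=(all ⊤)

Merge at B5: IN[B5] = OUT[B4] = {a: ⊤, b: +, c: +, d: ⊤, e: ⊤, f: ⊤}
Applying B5's transfer function to that IN value gives OUT[B5] (row B5 above).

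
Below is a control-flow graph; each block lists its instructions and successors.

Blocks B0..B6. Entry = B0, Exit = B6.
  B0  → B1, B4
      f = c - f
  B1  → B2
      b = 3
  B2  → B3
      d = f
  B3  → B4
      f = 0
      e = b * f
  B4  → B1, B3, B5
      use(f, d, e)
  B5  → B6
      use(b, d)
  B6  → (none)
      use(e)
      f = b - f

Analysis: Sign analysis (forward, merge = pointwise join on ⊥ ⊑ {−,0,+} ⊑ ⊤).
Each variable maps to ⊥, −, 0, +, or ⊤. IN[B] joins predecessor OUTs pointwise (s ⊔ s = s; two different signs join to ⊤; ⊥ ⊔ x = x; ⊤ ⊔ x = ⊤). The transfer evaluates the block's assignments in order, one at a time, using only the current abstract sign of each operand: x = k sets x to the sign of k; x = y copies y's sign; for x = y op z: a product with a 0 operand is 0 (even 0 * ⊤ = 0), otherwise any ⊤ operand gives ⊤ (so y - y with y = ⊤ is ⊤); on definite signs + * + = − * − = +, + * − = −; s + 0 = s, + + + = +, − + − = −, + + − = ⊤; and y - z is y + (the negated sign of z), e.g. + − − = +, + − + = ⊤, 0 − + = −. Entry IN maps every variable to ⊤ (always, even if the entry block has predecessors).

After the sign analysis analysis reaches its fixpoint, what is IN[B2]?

Converged values:
  B0:   IN=(all ⊤)   OUT=(all ⊤)
  B1:   IN=(all ⊤)   OUT={b:+; rest ⊤}
  B2:   IN={b:+; rest ⊤}   OUT={b:+; rest ⊤}
  B3:   IN=(all ⊤)   OUT={e:0, f:0; rest ⊤}
  B4:   IN=(all ⊤)   OUT=(all ⊤)
  B5:   IN=(all ⊤)   OUT=(all ⊤)
  B6:   IN=(all ⊤)   OUT=(all ⊤)

Merge at B2: IN[B2] = OUT[B1] = {a: ⊤, b: +, c: ⊤, d: ⊤, e: ⊤, f: ⊤}

Answer: {a: ⊤, b: +, c: ⊤, d: ⊤, e: ⊤, f: ⊤}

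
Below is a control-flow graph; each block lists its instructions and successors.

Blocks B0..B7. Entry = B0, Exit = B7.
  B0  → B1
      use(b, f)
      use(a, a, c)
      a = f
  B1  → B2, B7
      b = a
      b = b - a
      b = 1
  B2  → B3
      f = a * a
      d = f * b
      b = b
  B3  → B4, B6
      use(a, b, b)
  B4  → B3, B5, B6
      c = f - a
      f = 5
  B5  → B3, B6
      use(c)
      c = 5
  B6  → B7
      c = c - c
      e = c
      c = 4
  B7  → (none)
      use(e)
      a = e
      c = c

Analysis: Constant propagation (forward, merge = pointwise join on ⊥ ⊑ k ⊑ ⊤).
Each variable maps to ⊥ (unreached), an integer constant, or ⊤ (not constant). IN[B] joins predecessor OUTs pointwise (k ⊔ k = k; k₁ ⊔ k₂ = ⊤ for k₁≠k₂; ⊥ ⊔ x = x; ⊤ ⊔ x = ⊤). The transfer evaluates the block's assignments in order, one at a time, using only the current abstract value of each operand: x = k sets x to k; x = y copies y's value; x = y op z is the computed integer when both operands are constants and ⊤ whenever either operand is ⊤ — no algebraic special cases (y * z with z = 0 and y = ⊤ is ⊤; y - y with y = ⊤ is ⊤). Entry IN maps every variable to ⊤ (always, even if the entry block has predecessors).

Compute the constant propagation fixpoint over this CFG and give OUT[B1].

Answer: {a: ⊤, b: 1, c: ⊤, d: ⊤, e: ⊤, f: ⊤}

Trace:
Converged values:
  B0: | IN=(all ⊤) | OUT=(all ⊤)
  B1: | IN=(all ⊤) | OUT={b:1; rest ⊤}
  B2: | IN={b:1; rest ⊤} | OUT={b:1; rest ⊤}
  B3: | IN={b:1; rest ⊤} | OUT={b:1; rest ⊤}
  B4: | IN={b:1; rest ⊤} | OUT={b:1, f:5; rest ⊤}
  B5: | IN={b:1, f:5; rest ⊤} | OUT={b:1, c:5, f:5; rest ⊤}
  B6: | IN={b:1; rest ⊤} | OUT={b:1, c:4; rest ⊤}
  B7: | IN={b:1; rest ⊤} | OUT={b:1; rest ⊤}

Merge at B1: IN[B1] = OUT[B0] = {a: ⊤, b: ⊤, c: ⊤, d: ⊤, e: ⊤, f: ⊤}
Applying B1's transfer function to that IN value gives OUT[B1] (row B1 above).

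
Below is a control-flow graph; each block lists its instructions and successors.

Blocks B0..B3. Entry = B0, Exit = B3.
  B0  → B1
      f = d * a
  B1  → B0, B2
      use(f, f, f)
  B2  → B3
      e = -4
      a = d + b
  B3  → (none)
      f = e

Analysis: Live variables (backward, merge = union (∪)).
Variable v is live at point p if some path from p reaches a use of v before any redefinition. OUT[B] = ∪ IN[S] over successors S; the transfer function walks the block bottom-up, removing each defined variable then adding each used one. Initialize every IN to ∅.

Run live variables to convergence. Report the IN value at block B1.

Answer: {a, b, d, f}

Working:
Per-block solution:
  B0:  IN={a, b, d}  OUT={a, b, d, f}
  B1:  IN={a, b, d, f}  OUT={a, b, d}
  B2:  IN={b, d}  OUT={e}
  B3:  IN={e}  OUT={}

Merge at B1: OUT[B1] = IN[B0] ⊔ IN[B2] = {a, b, d}
Applying B1's transfer function to that OUT value gives IN[B1] (row B1 above).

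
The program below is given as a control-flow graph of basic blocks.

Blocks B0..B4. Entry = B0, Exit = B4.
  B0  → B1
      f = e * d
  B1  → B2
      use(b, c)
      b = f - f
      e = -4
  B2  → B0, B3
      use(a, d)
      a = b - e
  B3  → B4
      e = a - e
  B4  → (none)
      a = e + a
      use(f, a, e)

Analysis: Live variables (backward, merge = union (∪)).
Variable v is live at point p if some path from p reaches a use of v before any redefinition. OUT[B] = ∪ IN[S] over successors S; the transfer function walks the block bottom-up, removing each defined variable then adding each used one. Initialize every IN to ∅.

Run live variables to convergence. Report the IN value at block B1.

Answer: {a, b, c, d, f}

Working:
Converged values:
  B0:   IN={a, b, c, d, e}   OUT={a, b, c, d, f}
  B1:   IN={a, b, c, d, f}   OUT={a, b, c, d, e, f}
  B2:   IN={a, b, c, d, e, f}   OUT={a, b, c, d, e, f}
  B3:   IN={a, e, f}   OUT={a, e, f}
  B4:   IN={a, e, f}   OUT={}

Merge at B1: OUT[B1] = IN[B2] = {a, b, c, d, e, f}
Applying B1's transfer function to that OUT value gives IN[B1] (row B1 above).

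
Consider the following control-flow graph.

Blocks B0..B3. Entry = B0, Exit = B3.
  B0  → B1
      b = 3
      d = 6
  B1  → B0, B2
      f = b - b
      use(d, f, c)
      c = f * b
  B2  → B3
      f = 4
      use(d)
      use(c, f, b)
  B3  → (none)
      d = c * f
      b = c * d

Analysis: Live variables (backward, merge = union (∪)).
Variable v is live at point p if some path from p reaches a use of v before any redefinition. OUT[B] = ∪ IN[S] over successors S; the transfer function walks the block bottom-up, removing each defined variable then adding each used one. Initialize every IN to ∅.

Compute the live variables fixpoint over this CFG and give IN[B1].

Answer: {b, c, d}

Working:
Per-block solution:
  B0:  IN={c}  OUT={b, c, d}
  B1:  IN={b, c, d}  OUT={b, c, d}
  B2:  IN={b, c, d}  OUT={c, f}
  B3:  IN={c, f}  OUT={}

Merge at B1: OUT[B1] = IN[B0] ⊔ IN[B2] = {b, c, d}
Applying B1's transfer function to that OUT value gives IN[B1] (row B1 above).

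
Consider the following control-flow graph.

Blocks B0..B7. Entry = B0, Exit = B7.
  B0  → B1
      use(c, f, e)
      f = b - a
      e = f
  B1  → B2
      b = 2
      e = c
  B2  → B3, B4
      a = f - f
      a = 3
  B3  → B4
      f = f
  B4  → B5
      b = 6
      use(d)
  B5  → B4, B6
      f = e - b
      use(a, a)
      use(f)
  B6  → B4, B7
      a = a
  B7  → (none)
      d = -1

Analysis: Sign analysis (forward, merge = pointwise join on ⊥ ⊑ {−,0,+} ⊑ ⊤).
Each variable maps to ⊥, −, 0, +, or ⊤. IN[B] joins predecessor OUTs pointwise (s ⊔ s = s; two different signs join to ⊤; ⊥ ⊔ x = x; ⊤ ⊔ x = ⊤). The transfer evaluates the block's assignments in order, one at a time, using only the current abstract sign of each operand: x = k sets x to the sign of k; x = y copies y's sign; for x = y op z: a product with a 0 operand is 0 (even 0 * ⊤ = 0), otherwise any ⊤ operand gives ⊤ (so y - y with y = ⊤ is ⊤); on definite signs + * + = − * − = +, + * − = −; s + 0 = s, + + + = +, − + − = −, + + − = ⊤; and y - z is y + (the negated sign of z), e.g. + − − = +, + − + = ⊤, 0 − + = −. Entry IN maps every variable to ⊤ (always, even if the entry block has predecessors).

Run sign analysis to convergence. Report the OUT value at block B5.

Answer: {a: +, b: +, c: ⊤, d: ⊤, e: ⊤, f: ⊤}

Derivation:
Converged values:
  B0: | IN=(all ⊤) | OUT=(all ⊤)
  B1: | IN=(all ⊤) | OUT={b:+; rest ⊤}
  B2: | IN={b:+; rest ⊤} | OUT={a:+, b:+; rest ⊤}
  B3: | IN={a:+, b:+; rest ⊤} | OUT={a:+, b:+; rest ⊤}
  B4: | IN={a:+, b:+; rest ⊤} | OUT={a:+, b:+; rest ⊤}
  B5: | IN={a:+, b:+; rest ⊤} | OUT={a:+, b:+; rest ⊤}
  B6: | IN={a:+, b:+; rest ⊤} | OUT={a:+, b:+; rest ⊤}
  B7: | IN={a:+, b:+; rest ⊤} | OUT={a:+, b:+, d:-; rest ⊤}

Merge at B5: IN[B5] = OUT[B4] = {a: +, b: +, c: ⊤, d: ⊤, e: ⊤, f: ⊤}
Applying B5's transfer function to that IN value gives OUT[B5] (row B5 above).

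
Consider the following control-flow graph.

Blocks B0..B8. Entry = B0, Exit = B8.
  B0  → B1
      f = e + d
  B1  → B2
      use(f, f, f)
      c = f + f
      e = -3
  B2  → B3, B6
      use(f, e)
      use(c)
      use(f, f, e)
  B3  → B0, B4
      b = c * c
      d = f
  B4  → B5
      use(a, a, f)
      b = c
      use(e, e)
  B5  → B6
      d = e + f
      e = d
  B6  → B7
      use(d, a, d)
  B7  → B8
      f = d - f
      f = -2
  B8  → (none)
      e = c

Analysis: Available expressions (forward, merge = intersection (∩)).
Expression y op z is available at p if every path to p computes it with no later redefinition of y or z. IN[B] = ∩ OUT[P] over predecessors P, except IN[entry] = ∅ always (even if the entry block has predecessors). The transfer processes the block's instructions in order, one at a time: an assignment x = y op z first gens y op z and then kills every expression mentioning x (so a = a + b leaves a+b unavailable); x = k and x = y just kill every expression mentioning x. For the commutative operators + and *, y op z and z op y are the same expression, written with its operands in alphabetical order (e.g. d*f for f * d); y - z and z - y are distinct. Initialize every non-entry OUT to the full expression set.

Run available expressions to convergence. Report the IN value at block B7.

Answer: {f+f}

Derivation:
Converged values:
  B0:   IN={}   OUT={d+e}
  B1:   IN={d+e}   OUT={f+f}
  B2:   IN={f+f}   OUT={f+f}
  B3:   IN={f+f}   OUT={c*c, f+f}
  B4:   IN={c*c, f+f}   OUT={c*c, f+f}
  B5:   IN={c*c, f+f}   OUT={c*c, f+f}
  B6:   IN={f+f}   OUT={f+f}
  B7:   IN={f+f}   OUT={}
  B8:   IN={}   OUT={}

Merge at B7: IN[B7] = OUT[B6] = {f+f}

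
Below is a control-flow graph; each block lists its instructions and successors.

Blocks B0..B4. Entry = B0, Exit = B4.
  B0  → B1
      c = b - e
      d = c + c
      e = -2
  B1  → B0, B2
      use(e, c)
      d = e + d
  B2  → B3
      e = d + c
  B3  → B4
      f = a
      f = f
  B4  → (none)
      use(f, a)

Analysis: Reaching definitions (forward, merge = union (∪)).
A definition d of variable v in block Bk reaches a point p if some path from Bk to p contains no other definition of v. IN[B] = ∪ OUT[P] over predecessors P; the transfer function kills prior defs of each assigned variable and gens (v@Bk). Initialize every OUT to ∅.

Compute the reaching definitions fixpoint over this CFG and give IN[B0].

Fixpoint table:
  B0:   IN={c@B0, d@B1, e@B0}   OUT={c@B0, d@B0, e@B0}
  B1:   IN={c@B0, d@B0, e@B0}   OUT={c@B0, d@B1, e@B0}
  B2:   IN={c@B0, d@B1, e@B0}   OUT={c@B0, d@B1, e@B2}
  B3:   IN={c@B0, d@B1, e@B2}   OUT={c@B0, d@B1, e@B2, f@B3}
  B4:   IN={c@B0, d@B1, e@B2, f@B3}   OUT={c@B0, d@B1, e@B2, f@B3}

Merge at B0 (entry node, so the boundary value {} is joined with the incoming edge(s)): IN[B0] = {} ⊔ OUT[B1] = {c@B0, d@B1, e@B0}

Answer: {c@B0, d@B1, e@B0}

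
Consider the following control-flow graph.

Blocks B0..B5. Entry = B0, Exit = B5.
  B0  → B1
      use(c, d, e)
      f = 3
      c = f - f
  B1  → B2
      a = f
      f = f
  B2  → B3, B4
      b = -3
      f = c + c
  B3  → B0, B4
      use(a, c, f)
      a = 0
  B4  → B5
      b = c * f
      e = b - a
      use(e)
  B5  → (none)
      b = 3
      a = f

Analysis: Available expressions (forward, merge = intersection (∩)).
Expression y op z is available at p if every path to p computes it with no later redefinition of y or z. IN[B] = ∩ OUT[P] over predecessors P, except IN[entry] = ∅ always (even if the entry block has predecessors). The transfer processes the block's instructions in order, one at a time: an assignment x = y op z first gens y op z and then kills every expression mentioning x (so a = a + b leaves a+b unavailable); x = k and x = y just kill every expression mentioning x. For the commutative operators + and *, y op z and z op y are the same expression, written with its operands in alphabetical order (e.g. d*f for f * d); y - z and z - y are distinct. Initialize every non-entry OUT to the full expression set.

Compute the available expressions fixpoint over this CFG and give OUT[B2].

Answer: {c+c}

Derivation:
Fixpoint table:
  B0:   IN={}   OUT={f-f}
  B1:   IN={f-f}   OUT={}
  B2:   IN={}   OUT={c+c}
  B3:   IN={c+c}   OUT={c+c}
  B4:   IN={c+c}   OUT={b-a, c*f, c+c}
  B5:   IN={b-a, c*f, c+c}   OUT={c*f, c+c}

Merge at B2: IN[B2] = OUT[B1] = {}
Applying B2's transfer function to that IN value gives OUT[B2] (row B2 above).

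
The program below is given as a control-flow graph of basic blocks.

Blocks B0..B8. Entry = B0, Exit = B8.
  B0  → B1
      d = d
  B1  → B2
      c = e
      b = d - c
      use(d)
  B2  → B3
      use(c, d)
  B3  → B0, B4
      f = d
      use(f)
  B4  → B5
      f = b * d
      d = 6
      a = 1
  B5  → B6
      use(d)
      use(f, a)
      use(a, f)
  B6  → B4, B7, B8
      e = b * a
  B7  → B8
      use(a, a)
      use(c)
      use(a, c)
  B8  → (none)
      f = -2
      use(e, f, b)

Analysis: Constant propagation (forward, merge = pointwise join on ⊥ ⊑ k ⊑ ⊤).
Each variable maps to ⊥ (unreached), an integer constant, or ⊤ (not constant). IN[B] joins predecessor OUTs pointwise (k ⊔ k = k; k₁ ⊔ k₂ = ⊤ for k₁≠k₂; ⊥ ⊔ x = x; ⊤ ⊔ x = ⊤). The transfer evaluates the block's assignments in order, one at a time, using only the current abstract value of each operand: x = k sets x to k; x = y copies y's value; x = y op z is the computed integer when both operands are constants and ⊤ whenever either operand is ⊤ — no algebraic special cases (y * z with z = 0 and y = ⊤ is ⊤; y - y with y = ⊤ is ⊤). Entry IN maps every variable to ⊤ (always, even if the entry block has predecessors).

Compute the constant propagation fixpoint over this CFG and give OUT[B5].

Fixpoint table:
  B0:   IN=(all ⊤)   OUT=(all ⊤)
  B1:   IN=(all ⊤)   OUT=(all ⊤)
  B2:   IN=(all ⊤)   OUT=(all ⊤)
  B3:   IN=(all ⊤)   OUT=(all ⊤)
  B4:   IN=(all ⊤)   OUT={a:1, d:6; rest ⊤}
  B5:   IN={a:1, d:6; rest ⊤}   OUT={a:1, d:6; rest ⊤}
  B6:   IN={a:1, d:6; rest ⊤}   OUT={a:1, d:6; rest ⊤}
  B7:   IN={a:1, d:6; rest ⊤}   OUT={a:1, d:6; rest ⊤}
  B8:   IN={a:1, d:6; rest ⊤}   OUT={a:1, d:6, f:-2; rest ⊤}

Merge at B5: IN[B5] = OUT[B4] = {a: 1, b: ⊤, c: ⊤, d: 6, e: ⊤, f: ⊤}
Applying B5's transfer function to that IN value gives OUT[B5] (row B5 above).

Answer: {a: 1, b: ⊤, c: ⊤, d: 6, e: ⊤, f: ⊤}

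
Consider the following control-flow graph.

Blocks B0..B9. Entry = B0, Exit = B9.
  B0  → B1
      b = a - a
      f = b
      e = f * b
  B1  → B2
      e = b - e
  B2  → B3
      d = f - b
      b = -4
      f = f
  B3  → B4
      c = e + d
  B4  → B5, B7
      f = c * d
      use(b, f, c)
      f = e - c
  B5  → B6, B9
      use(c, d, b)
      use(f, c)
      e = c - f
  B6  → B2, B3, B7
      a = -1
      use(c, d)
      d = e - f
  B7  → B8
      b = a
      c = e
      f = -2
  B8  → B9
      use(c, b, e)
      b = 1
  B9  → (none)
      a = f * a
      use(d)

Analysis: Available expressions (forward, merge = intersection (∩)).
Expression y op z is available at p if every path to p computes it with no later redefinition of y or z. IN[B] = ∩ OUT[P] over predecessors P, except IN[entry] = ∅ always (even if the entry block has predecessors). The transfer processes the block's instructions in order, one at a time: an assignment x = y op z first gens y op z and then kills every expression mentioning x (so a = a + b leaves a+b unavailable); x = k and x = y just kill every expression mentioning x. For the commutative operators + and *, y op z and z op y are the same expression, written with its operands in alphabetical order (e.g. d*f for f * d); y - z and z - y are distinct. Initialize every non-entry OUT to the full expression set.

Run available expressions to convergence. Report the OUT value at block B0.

Per-block solution:
  B0:   IN={}   OUT={a-a, b*f}
  B1:   IN={a-a, b*f}   OUT={a-a, b*f}
  B2:   IN={}   OUT={}
  B3:   IN={}   OUT={d+e}
  B4:   IN={d+e}   OUT={c*d, d+e, e-c}
  B5:   IN={c*d, d+e, e-c}   OUT={c*d, c-f}
  B6:   IN={c*d, c-f}   OUT={c-f, e-f}
  B7:   IN={}   OUT={}
  B8:   IN={}   OUT={}
  B9:   IN={}   OUT={}

B0 is the boundary node: IN[B0] = {}
Applying B0's transfer function to that IN value gives OUT[B0] (row B0 above).

Answer: {a-a, b*f}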